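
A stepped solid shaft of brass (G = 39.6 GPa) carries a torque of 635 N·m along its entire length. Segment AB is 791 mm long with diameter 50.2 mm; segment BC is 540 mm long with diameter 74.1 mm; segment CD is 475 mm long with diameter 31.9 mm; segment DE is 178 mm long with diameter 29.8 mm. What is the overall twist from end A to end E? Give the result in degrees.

7.74°

J_AB = π(0.0502)⁴/32 = 6.23×10^-7 m⁴; J_BC = π(0.0741)⁴/32 = 2.96×10^-6 m⁴; J_CD = π(0.0319)⁴/32 = 1.02×10^-7 m⁴; J_DE = π(0.0298)⁴/32 = 7.74×10^-8 m⁴.
θ = (T/G)·Σ L_i/J_i = (635.0/39.6×10⁹)·(0.791/6.23×10^-7 + 0.540/2.96×10^-6 + 0.475/1.02×10^-7 + 0.178/7.74×10^-8) = 0.1351 rad.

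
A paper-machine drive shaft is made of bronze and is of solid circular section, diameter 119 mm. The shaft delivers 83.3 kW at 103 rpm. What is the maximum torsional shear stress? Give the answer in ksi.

3.39 ksi

ω = 2π·103/60 = 10.79 rad/s, so T = P/ω = 83.3×10³ / 10.79 = 7723 N·m.
J = πd⁴/32 = π(0.119)⁴/32 = 1.969×10^-5 m⁴.
τ_max = T·r/J = 7723 × 0.0595 / 1.969×10^-5 = 2.334×10^7 Pa.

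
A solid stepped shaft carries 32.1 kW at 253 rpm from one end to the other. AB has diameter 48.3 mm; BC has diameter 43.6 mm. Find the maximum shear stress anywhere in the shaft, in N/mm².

74.5 N/mm²

ω = 2π·253/60 = 26.49 rad/s, so T = P/ω = 32.1×10³ / 26.49 = 1212 N·m.
Under the same torque, τ_max = 16T/(πd³) is largest where d is smallest — segment BC (d = 43.6 mm).
τ_max = 16·1212/(π·(0.0436)³) = 7.445×10^7 Pa.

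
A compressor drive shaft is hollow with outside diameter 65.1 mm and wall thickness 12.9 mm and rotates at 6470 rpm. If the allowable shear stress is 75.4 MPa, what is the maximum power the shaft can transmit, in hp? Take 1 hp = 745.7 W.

J = π(d_o⁴ − d_i⁴)/32 = π(0.0651⁴ − 0.0393⁴)/32 = 1.529×10^-6 m⁴.
T_max = τ_allow·J/r = 7.54×10^7 × 1.529×10^-6 / 0.0325 = 3542 N·m.
ω = 2π·6470/60 = 677.5 rad/s, so P_max = T_max·ω = 2.400×10^6 W.

3220 hp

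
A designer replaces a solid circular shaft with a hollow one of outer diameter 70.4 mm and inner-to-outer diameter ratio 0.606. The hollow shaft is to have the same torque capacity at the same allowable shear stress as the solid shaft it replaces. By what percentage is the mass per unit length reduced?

30.3 %

Equal τ_max and T ⇒ the solid shaft needs d_s³ = d_o³(1−k⁴), so d_s = 70.4·(1−0.606⁴)^(1/3) = 67.08 mm.
Area ratio A_h/A_s = d_o²(1−k²)/d_s² = (1−k²)/(1−k⁴)^(2/3) = 0.6969.
Mass saving = 1 − 0.6969 = 30.3 %.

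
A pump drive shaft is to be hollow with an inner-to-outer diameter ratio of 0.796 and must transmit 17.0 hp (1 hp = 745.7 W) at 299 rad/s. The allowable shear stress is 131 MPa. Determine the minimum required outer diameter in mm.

ω = 299 rad/s, so T = P/ω = 17.0×745.7 / 299.0 = 42.40 N·m.
For a hollow shaft with d_i/d_o = 0.796: τ_max = 16T/(π d_o³ (1−k⁴)), so d_o = [16T/(π τ_allow (1−k⁴))]^(1/3) = [16·42.40/(π·1.31×10^8·0.5985)]^(1/3) = 0.01402 m.

14.0 mm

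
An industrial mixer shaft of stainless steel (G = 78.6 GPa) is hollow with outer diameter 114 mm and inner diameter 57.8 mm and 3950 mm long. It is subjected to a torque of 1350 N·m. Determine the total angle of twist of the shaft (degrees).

0.251°

J = π(d_o⁴ − d_i⁴)/32 = π(0.114⁴ − 0.0578⁴)/32 = 1.549×10^-5 m⁴.
θ = T·L/(G·J) = 1350 × 3.95 / (78.6×10⁹ × 1.549×10^-5) = 4.381×10^-3 rad.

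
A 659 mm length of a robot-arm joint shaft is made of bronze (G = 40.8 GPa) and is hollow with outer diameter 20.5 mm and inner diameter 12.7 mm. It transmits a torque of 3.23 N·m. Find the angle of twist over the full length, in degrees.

J = π(d_o⁴ − d_i⁴)/32 = π(0.0205⁴ − 0.0127⁴)/32 = 1.478×10^-8 m⁴.
θ = T·L/(G·J) = 3.230 × 0.659 / (40.8×10⁹ × 1.478×10^-8) = 3.529×10^-3 rad.

0.202°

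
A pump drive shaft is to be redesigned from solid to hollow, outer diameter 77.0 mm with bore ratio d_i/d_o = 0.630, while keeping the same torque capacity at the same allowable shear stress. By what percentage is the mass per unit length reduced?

32.4 %

Equal τ_max and T ⇒ the solid shaft needs d_s³ = d_o³(1−k⁴), so d_s = 77.0·(1−0.630⁴)^(1/3) = 72.72 mm.
Area ratio A_h/A_s = d_o²(1−k²)/d_s² = (1−k²)/(1−k⁴)^(2/3) = 0.6761.
Mass saving = 1 − 0.6761 = 32.4 %.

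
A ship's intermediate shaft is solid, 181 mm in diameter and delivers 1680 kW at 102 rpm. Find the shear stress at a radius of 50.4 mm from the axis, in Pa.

ω = 2π·102/60 = 10.68 rad/s, so T = P/ω = 1680×10³ / 10.68 = 157300 N·m.
J = πd⁴/32 = π(0.181)⁴/32 = 1.054×10^-4 m⁴.
Shear stress varies linearly with radius: τ = T·r/J = 157300 × 0.0504 / 1.054×10^-4 = 7.523×10^7 Pa.

7.52e7 Pa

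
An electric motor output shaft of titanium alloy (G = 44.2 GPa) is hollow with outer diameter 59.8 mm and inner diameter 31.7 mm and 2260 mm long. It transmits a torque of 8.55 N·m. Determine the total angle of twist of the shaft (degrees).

J = π(d_o⁴ − d_i⁴)/32 = π(0.0598⁴ − 0.0317⁴)/32 = 1.156×10^-6 m⁴.
θ = T·L/(G·J) = 8.550 × 2.26 / (44.2×10⁹ × 1.156×10^-6) = 3.781×10^-4 rad.

0.0217°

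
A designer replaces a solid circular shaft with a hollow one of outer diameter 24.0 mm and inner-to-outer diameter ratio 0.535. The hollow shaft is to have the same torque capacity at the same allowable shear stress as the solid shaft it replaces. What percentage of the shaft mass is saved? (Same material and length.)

24.4 %

Equal τ_max and T ⇒ the solid shaft needs d_s³ = d_o³(1−k⁴), so d_s = 24.0·(1−0.535⁴)^(1/3) = 23.33 mm.
Area ratio A_h/A_s = d_o²(1−k²)/d_s² = (1−k²)/(1−k⁴)^(2/3) = 0.7556.
Mass saving = 1 − 0.7556 = 24.4 %.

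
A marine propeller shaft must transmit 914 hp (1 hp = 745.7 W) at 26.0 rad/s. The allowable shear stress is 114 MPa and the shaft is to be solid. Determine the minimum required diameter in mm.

ω = 26.0 rad/s, so T = P/ω = 914×745.7 / 26.00 = 26210 N·m.
For a solid shaft τ_max = 16T/(πd³), so d = (16T/(π τ_allow))^(1/3) = (16·26210/(π·1.14×10^8))^(1/3) = 0.1054 m.

105 mm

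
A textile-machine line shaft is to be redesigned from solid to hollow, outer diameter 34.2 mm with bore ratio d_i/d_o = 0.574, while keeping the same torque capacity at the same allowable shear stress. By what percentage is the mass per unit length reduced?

27.6 %

Equal τ_max and T ⇒ the solid shaft needs d_s³ = d_o³(1−k⁴), so d_s = 34.2·(1−0.574⁴)^(1/3) = 32.91 mm.
Area ratio A_h/A_s = d_o²(1−k²)/d_s² = (1−k²)/(1−k⁴)^(2/3) = 0.7239.
Mass saving = 1 − 0.7239 = 27.6 %.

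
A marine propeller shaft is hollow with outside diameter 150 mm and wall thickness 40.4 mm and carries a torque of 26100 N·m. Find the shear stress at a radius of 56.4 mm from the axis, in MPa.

J = π(d_o⁴ − d_i⁴)/32 = π(0.150⁴ − 0.0692⁴)/32 = 4.745×10^-5 m⁴.
Shear stress varies linearly with radius: τ = T·r/J = 26100 × 0.0564 / 4.745×10^-5 = 3.102×10^7 Pa.

31.0 MPa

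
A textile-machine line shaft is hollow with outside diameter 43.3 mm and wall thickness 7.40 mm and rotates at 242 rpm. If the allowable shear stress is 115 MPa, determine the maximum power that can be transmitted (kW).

J = π(d_o⁴ − d_i⁴)/32 = π(0.0433⁴ − 0.0285⁴)/32 = 2.803×10^-7 m⁴.
T_max = τ_allow·J/r = 1.15×10^8 × 2.803×10^-7 / 0.0216 = 1489 N·m.
ω = 2π·242/60 = 25.34 rad/s, so P_max = T_max·ω = 3.774×10^4 W.

37.7 kW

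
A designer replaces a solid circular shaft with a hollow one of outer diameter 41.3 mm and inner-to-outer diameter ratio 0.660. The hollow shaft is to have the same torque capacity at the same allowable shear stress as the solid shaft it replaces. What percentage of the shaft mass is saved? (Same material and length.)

Equal τ_max and T ⇒ the solid shaft needs d_s³ = d_o³(1−k⁴), so d_s = 41.3·(1−0.660⁴)^(1/3) = 38.50 mm.
Area ratio A_h/A_s = d_o²(1−k²)/d_s² = (1−k²)/(1−k⁴)^(2/3) = 0.6494.
Mass saving = 1 − 0.6494 = 35.1 %.

35.1 %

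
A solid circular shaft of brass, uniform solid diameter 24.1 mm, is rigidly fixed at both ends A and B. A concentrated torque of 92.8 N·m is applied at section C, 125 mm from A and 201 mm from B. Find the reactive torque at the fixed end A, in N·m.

With uniform GJ and both ends fixed, compatibility θ_AC = θ_CB gives T_A·a = T_B·b, together with T_A + T_B = T₀.
T_A = T₀·b/(a+b) = 92.80·201/326.0 = 57.22 N·m; T_B = 35.58 N·m.

57.2 N·m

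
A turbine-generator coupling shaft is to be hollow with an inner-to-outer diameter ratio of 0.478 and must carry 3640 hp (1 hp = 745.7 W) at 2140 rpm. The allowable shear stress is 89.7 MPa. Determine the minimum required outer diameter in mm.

ω = 2π·2140/60 = 224.1 rad/s, so T = P/ω = 3640×745.7 / 224.1 = 12110 N·m.
For a hollow shaft with d_i/d_o = 0.478: τ_max = 16T/(π d_o³ (1−k⁴)), so d_o = [16T/(π τ_allow (1−k⁴))]^(1/3) = [16·12110/(π·8.97×10^7·0.9478)]^(1/3) = 0.08986 m.

89.9 mm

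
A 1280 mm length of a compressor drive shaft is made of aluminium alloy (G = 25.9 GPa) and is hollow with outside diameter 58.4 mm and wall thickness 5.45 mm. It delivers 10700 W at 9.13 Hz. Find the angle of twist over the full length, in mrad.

14.4 mrad

ω = 2π·9.13 = 57.37 rad/s, so T = P/ω = 10700 / 57.37 = 186.5 N·m.
J = π(d_o⁴ − d_i⁴)/32 = π(0.0584⁴ − 0.0475⁴)/32 = 6.422×10^-7 m⁴.
θ = T·L/(G·J) = 186.5 × 1.28 / (25.9×10⁹ × 6.422×10^-7) = 0.01435 rad.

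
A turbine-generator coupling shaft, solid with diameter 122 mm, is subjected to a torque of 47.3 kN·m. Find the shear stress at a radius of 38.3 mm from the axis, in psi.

J = πd⁴/32 = π(0.122)⁴/32 = 2.175×10^-5 m⁴.
Shear stress varies linearly with radius: τ = T·r/J = 47300 × 0.0383 / 2.175×10^-5 = 8.330×10^7 Pa.

12100 psi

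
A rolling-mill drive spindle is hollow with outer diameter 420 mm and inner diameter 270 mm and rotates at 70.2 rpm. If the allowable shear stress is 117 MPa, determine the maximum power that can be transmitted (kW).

J = π(d_o⁴ − d_i⁴)/32 = π(0.420⁴ − 0.270⁴)/32 = 2.533×10^-3 m⁴.
T_max = τ_allow·J/r = 1.17×10^8 × 2.533×10^-3 / 0.210 = 1.411e6 N·m.
ω = 2π·70.2/60 = 7.351 rad/s, so P_max = T_max·ω = 1.038×10^7 W.

10400 kW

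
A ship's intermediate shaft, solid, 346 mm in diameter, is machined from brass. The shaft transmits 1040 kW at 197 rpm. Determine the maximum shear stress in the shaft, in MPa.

6.20 MPa

ω = 2π·197/60 = 20.63 rad/s, so T = P/ω = 1040×10³ / 20.63 = 50410 N·m.
J = πd⁴/32 = π(0.346)⁴/32 = 1.407×10^-3 m⁴.
τ_max = T·r/J = 50410 × 0.173 / 1.407×10^-3 = 6.198×10^6 Pa.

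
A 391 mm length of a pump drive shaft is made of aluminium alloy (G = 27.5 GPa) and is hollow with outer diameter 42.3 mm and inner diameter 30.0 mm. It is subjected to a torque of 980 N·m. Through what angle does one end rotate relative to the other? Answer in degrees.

3.40°

J = π(d_o⁴ − d_i⁴)/32 = π(0.0423⁴ − 0.0300⁴)/32 = 2.348×10^-7 m⁴.
θ = T·L/(G·J) = 980.0 × 0.391 / (27.5×10⁹ × 2.348×10^-7) = 0.05935 rad.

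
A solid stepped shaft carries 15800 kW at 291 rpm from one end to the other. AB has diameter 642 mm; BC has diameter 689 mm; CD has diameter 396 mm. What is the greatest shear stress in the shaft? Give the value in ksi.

ω = 2π·291/60 = 30.47 rad/s, so T = P/ω = 15800×10³ / 30.47 = 518500 N·m.
Under the same torque, τ_max = 16T/(πd³) is largest where d is smallest — segment CD (d = 396 mm).
τ_max = 16·518500/(π·(0.396)³) = 4.252×10^7 Pa.

6.17 ksi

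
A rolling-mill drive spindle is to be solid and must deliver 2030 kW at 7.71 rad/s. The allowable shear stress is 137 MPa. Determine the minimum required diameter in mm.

ω = 7.71 rad/s, so T = P/ω = 2030×10³ / 7.710 = 263300 N·m.
For a solid shaft τ_max = 16T/(πd³), so d = (16T/(π τ_allow))^(1/3) = (16·263300/(π·1.37×10^8))^(1/3) = 0.2139 m.

214 mm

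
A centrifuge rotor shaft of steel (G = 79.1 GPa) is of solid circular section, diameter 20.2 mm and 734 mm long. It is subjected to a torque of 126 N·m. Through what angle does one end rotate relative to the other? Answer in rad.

0.0715 rad

J = πd⁴/32 = π(0.0202)⁴/32 = 1.635×10^-8 m⁴.
θ = T·L/(G·J) = 126.0 × 0.734 / (79.1×10⁹ × 1.635×10^-8) = 0.07153 rad.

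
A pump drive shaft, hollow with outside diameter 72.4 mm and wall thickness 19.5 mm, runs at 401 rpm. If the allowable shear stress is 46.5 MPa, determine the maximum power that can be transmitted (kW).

139 kW

J = π(d_o⁴ − d_i⁴)/32 = π(0.0724⁴ − 0.0334⁴)/32 = 2.575×10^-6 m⁴.
T_max = τ_allow·J/r = 4.65×10^7 × 2.575×10^-6 / 0.0362 = 3308 N·m.
ω = 2π·401/60 = 41.99 rad/s, so P_max = T_max·ω = 1.389×10^5 W.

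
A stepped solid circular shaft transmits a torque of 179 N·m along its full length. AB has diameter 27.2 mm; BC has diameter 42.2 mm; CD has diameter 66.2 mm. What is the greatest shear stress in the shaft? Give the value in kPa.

Under the same torque, τ_max = 16T/(πd³) is largest where d is smallest — segment AB (d = 27.2 mm).
τ_max = 16·179.0/(π·(0.0272)³) = 4.530×10^7 Pa.

45300 kPa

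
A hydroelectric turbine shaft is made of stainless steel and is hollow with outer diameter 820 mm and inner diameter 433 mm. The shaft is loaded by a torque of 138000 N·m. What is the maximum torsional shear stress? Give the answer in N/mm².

1.38 N/mm²

J = π(d_o⁴ − d_i⁴)/32 = π(0.820⁴ − 0.433⁴)/32 = 0.04094 m⁴.
τ_max = T·r/J = 138000 × 0.410 / 0.04094 = 1.382×10^6 Pa.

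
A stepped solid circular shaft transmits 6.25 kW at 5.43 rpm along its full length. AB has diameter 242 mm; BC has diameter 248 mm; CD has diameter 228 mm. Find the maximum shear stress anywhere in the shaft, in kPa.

ω = 2π·5.43/60 = 0.5686 rad/s, so T = P/ω = 6.25×10³ / 0.5686 = 10990 N·m.
Under the same torque, τ_max = 16T/(πd³) is largest where d is smallest — segment CD (d = 228 mm).
τ_max = 16·10990/(π·(0.228)³) = 4.723×10^6 Pa.

4720 kPa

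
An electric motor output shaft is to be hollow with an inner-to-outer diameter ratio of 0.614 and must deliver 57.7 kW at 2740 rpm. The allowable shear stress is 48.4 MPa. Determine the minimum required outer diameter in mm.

ω = 2π·2740/60 = 286.9 rad/s, so T = P/ω = 57.7×10³ / 286.9 = 201.1 N·m.
For a hollow shaft with d_i/d_o = 0.614: τ_max = 16T/(π d_o³ (1−k⁴)), so d_o = [16T/(π τ_allow (1−k⁴))]^(1/3) = [16·201.1/(π·4.84×10^7·0.8579)]^(1/3) = 0.02911 m.

29.1 mm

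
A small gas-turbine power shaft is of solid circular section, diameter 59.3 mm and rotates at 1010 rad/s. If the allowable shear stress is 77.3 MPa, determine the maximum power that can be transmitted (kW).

3200 kW

J = πd⁴/32 = π(0.0593)⁴/32 = 1.214×10^-6 m⁴.
T_max = τ_allow·J/r = 7.73×10^7 × 1.214×10^-6 / 0.0296 = 3165 N·m.
ω = 1010 rad/s, so P_max = T_max·ω = 3.197×10^6 W.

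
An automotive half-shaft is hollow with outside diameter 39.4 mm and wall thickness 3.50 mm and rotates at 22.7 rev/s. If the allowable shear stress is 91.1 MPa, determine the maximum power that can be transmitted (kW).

J = π(d_o⁴ − d_i⁴)/32 = π(0.0394⁴ − 0.0324⁴)/32 = 1.284×10^-7 m⁴.
T_max = τ_allow·J/r = 9.11×10^7 × 1.284×10^-7 / 0.0197 = 593.7 N·m.
ω = 2π·22.7 = 142.6 rad/s, so P_max = T_max·ω = 8.469×10^4 W.

84.7 kW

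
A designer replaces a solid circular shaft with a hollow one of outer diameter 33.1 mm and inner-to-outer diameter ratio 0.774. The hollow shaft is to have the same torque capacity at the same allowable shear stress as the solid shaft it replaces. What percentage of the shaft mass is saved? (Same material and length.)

46.1 %

Equal τ_max and T ⇒ the solid shaft needs d_s³ = d_o³(1−k⁴), so d_s = 33.1·(1−0.774⁴)^(1/3) = 28.54 mm.
Area ratio A_h/A_s = d_o²(1−k²)/d_s² = (1−k²)/(1−k⁴)^(2/3) = 0.5392.
Mass saving = 1 − 0.5392 = 46.1 %.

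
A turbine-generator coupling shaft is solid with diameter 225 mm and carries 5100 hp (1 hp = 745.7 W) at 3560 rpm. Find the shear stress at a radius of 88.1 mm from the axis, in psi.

518 psi

ω = 2π·3560/60 = 372.8 rad/s, so T = P/ω = 5100×745.7 / 372.8 = 10200 N·m.
J = πd⁴/32 = π(0.225)⁴/32 = 2.516×10^-4 m⁴.
Shear stress varies linearly with radius: τ = T·r/J = 10200 × 0.0881 / 2.516×10^-4 = 3.572×10^6 Pa.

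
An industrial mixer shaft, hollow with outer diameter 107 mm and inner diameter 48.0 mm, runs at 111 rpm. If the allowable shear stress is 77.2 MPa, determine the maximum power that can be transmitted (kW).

J = π(d_o⁴ − d_i⁴)/32 = π(0.107⁴ − 0.0480⁴)/32 = 1.235×10^-5 m⁴.
T_max = τ_allow·J/r = 7.72×10^7 × 1.235×10^-5 / 0.0535 = 17820 N·m.
ω = 2π·111/60 = 11.62 rad/s, so P_max = T_max·ω = 2.071×10^5 W.

207 kW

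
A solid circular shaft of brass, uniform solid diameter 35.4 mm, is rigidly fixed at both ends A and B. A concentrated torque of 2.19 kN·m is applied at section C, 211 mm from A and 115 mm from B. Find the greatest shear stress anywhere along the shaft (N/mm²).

With uniform GJ and both ends fixed, compatibility θ_AC = θ_CB gives T_A·a = T_B·b, together with T_A + T_B = T₀.
T_A = T₀·b/(a+b) = 2190·115/326.0 = 772.5 N·m; T_B = 1417 N·m.
τ in each portion: τ_AC = 8.87×10^7 Pa, τ_CB = 1.63×10^8 Pa; maximum is in CB.
τ_max = T_CB·r/J = 1417·0.0177/1.54×10^-7 = 1.627×10^8 Pa.

163 N/mm²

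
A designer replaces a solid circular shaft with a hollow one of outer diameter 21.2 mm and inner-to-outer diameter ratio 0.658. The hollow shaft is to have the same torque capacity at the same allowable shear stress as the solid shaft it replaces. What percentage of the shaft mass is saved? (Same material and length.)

Equal τ_max and T ⇒ the solid shaft needs d_s³ = d_o³(1−k⁴), so d_s = 21.2·(1−0.658⁴)^(1/3) = 19.78 mm.
Area ratio A_h/A_s = d_o²(1−k²)/d_s² = (1−k²)/(1−k⁴)^(2/3) = 0.6512.
Mass saving = 1 − 0.6512 = 34.9 %.

34.9 %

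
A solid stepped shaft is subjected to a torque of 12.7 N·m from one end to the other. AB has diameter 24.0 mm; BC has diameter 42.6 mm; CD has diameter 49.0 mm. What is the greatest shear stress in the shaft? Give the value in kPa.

Under the same torque, τ_max = 16T/(πd³) is largest where d is smallest — segment AB (d = 24.0 mm).
τ_max = 16·12.70/(π·(0.0240)³) = 4.679×10^6 Pa.

4680 kPa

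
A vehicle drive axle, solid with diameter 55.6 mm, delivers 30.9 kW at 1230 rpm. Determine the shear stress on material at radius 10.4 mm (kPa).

ω = 2π·1230/60 = 128.8 rad/s, so T = P/ω = 30.9×10³ / 128.8 = 239.9 N·m.
J = πd⁴/32 = π(0.0556)⁴/32 = 9.382×10^-7 m⁴.
Shear stress varies linearly with radius: τ = T·r/J = 239.9 × 0.0104 / 9.382×10^-7 = 2.659×10^6 Pa.

2660 kPa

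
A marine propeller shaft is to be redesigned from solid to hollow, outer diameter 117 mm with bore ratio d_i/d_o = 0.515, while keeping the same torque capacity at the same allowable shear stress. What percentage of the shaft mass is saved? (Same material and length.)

22.9 %

Equal τ_max and T ⇒ the solid shaft needs d_s³ = d_o³(1−k⁴), so d_s = 117·(1−0.515⁴)^(1/3) = 114.2 mm.
Area ratio A_h/A_s = d_o²(1−k²)/d_s² = (1−k²)/(1−k⁴)^(2/3) = 0.7714.
Mass saving = 1 − 0.7714 = 22.9 %.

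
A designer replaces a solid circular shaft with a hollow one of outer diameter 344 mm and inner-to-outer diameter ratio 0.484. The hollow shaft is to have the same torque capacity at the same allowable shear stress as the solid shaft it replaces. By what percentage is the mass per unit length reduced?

Equal τ_max and T ⇒ the solid shaft needs d_s³ = d_o³(1−k⁴), so d_s = 344·(1−0.484⁴)^(1/3) = 337.6 mm.
Area ratio A_h/A_s = d_o²(1−k²)/d_s² = (1−k²)/(1−k⁴)^(2/3) = 0.7951.
Mass saving = 1 − 0.7951 = 20.5 %.

20.5 %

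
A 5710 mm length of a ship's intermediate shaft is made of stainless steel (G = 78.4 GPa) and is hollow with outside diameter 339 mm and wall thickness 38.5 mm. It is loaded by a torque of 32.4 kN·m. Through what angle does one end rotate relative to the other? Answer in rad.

J = π(d_o⁴ − d_i⁴)/32 = π(0.339⁴ − 0.262⁴)/32 = 8.340×10^-4 m⁴.
θ = T·L/(G·J) = 32400 × 5.71 / (78.4×10⁹ × 8.340×10^-4) = 2.830×10^-3 rad.

0.00283 rad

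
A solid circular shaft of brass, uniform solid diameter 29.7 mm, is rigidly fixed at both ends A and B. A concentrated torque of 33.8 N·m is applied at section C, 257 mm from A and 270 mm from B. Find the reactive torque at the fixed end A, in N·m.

17.3 N·m

With uniform GJ and both ends fixed, compatibility θ_AC = θ_CB gives T_A·a = T_B·b, together with T_A + T_B = T₀.
T_A = T₀·b/(a+b) = 33.80·270/527.0 = 17.32 N·m; T_B = 16.48 N·m.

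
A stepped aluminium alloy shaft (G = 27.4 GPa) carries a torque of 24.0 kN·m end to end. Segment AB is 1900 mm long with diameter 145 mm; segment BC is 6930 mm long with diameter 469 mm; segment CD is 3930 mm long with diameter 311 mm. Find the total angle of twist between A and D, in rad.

0.0434 rad

J_AB = π(0.145)⁴/32 = 4.34×10^-5 m⁴; J_BC = π(0.469)⁴/32 = 4.75×10^-3 m⁴; J_CD = π(0.311)⁴/32 = 9.18×10^-4 m⁴.
θ = (T/G)·Σ L_i/J_i = (24000/27.4×10⁹)·(1.90/4.34×10^-5 + 6.93/4.75×10^-3 + 3.93/9.18×10^-4) = 0.04337 rad.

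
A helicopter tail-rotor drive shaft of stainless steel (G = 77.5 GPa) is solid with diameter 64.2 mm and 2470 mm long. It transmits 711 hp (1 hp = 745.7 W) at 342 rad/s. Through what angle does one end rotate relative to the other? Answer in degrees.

1.70°

ω = 342 rad/s, so T = P/ω = 711×745.7 / 342.0 = 1550 N·m.
J = πd⁴/32 = π(0.0642)⁴/32 = 1.668×10^-6 m⁴.
θ = T·L/(G·J) = 1550 × 2.47 / (77.5×10⁹ × 1.668×10^-6) = 0.02963 rad.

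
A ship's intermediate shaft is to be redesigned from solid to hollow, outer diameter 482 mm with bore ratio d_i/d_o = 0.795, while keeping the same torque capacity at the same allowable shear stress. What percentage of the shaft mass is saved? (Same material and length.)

Equal τ_max and T ⇒ the solid shaft needs d_s³ = d_o³(1−k⁴), so d_s = 482·(1−0.795⁴)^(1/3) = 406.7 mm.
Area ratio A_h/A_s = d_o²(1−k²)/d_s² = (1−k²)/(1−k⁴)^(2/3) = 0.5170.
Mass saving = 1 − 0.5170 = 48.3 %.

48.3 %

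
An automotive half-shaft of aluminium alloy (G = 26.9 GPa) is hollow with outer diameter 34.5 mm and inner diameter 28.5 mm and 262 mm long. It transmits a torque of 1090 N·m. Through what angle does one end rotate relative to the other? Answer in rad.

J = π(d_o⁴ − d_i⁴)/32 = π(0.0345⁴ − 0.0285⁴)/32 = 7.431×10^-8 m⁴.
θ = T·L/(G·J) = 1090 × 0.262 / (26.9×10⁹ × 7.431×10^-8) = 0.1429 rad.

0.143 rad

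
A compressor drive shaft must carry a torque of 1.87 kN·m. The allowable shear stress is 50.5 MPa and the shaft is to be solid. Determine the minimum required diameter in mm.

For a solid shaft τ_max = 16T/(πd³), so d = (16T/(π τ_allow))^(1/3) = (16·1870/(π·5.05×10^7))^(1/3) = 0.05735 m.

57.3 mm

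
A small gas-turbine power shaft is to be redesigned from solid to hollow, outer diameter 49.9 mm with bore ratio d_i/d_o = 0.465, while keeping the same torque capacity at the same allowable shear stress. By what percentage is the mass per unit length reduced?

Equal τ_max and T ⇒ the solid shaft needs d_s³ = d_o³(1−k⁴), so d_s = 49.9·(1−0.465⁴)^(1/3) = 49.11 mm.
Area ratio A_h/A_s = d_o²(1−k²)/d_s² = (1−k²)/(1−k⁴)^(2/3) = 0.8092.
Mass saving = 1 − 0.8092 = 19.1 %.

19.1 %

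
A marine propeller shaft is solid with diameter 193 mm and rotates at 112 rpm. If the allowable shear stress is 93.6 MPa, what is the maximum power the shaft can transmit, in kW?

1550 kW

J = πd⁴/32 = π(0.193)⁴/32 = 1.362×10^-4 m⁴.
T_max = τ_allow·J/r = 9.36×10^7 × 1.362×10^-4 / 0.0965 = 132100 N·m.
ω = 2π·112/60 = 11.73 rad/s, so P_max = T_max·ω = 1.550×10^6 W.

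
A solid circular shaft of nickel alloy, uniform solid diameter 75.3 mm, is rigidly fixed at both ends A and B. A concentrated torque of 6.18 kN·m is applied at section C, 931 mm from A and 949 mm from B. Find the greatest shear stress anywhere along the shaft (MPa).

37.2 MPa

With uniform GJ and both ends fixed, compatibility θ_AC = θ_CB gives T_A·a = T_B·b, together with T_A + T_B = T₀.
T_A = T₀·b/(a+b) = 6180·949/1880 = 3120 N·m; T_B = 3060 N·m.
τ in each portion: τ_AC = 3.72×10^7 Pa, τ_CB = 3.65×10^7 Pa; maximum is in AC.
τ_max = T_AC·r/J = 3120·0.0376/3.16×10^-6 = 3.721×10^7 Pa.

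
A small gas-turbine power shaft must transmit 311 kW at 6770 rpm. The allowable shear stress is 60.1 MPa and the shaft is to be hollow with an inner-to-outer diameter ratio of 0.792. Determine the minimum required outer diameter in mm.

ω = 2π·6770/60 = 709.0 rad/s, so T = P/ω = 311×10³ / 709.0 = 438.7 N·m.
For a hollow shaft with d_i/d_o = 0.792: τ_max = 16T/(π d_o³ (1−k⁴)), so d_o = [16T/(π τ_allow (1−k⁴))]^(1/3) = [16·438.7/(π·6.01×10^7·0.6065)]^(1/3) = 0.03943 m.

39.4 mm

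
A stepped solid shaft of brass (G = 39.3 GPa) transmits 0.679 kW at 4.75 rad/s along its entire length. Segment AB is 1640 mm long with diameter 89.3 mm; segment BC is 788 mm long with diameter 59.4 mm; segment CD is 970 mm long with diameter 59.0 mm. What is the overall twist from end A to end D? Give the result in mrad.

ω = 4.75 rad/s, so T = P/ω = 0.679×10³ / 4.750 = 142.9 N·m.
J_AB = π(0.0893)⁴/32 = 6.24×10^-6 m⁴; J_BC = π(0.0594)⁴/32 = 1.22×10^-6 m⁴; J_CD = π(0.0590)⁴/32 = 1.19×10^-6 m⁴.
θ = (T/G)·Σ L_i/J_i = (142.9/39.3×10⁹)·(1.64/6.24×10^-6 + 0.788/1.22×10^-6 + 0.970/1.19×10^-6) = 6.266×10^-3 rad.

6.27 mrad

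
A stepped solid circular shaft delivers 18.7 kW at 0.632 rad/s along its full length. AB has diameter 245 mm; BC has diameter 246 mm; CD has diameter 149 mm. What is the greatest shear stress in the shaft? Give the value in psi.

ω = 0.632 rad/s, so T = P/ω = 18.7×10³ / 0.6320 = 29590 N·m.
Under the same torque, τ_max = 16T/(πd³) is largest where d is smallest — segment CD (d = 149 mm).
τ_max = 16·29590/(π·(0.149)³) = 4.555×10^7 Pa.

6610 psi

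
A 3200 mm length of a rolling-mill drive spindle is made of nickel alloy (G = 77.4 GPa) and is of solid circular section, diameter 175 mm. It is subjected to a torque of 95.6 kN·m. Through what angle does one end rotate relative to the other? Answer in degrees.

J = πd⁴/32 = π(0.175)⁴/32 = 9.208×10^-5 m⁴.
θ = T·L/(G·J) = 95600 × 3.20 / (77.4×10⁹ × 9.208×10^-5) = 0.04293 rad.

2.46°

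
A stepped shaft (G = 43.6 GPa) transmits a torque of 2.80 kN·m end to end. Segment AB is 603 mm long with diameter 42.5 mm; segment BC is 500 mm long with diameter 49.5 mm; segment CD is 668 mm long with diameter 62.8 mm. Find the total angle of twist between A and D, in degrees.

11.7°

J_AB = π(0.0425)⁴/32 = 3.20×10^-7 m⁴; J_BC = π(0.0495)⁴/32 = 5.89×10^-7 m⁴; J_CD = π(0.0628)⁴/32 = 1.53×10^-6 m⁴.
θ = (T/G)·Σ L_i/J_i = (2800/43.6×10⁹)·(0.603/3.20×10^-7 + 0.500/5.89×10^-7 + 0.668/1.53×10^-6) = 0.2035 rad.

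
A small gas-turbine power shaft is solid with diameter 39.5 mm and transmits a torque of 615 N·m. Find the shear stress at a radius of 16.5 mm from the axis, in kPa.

J = πd⁴/32 = π(0.0395)⁴/32 = 2.390×10^-7 m⁴.
Shear stress varies linearly with radius: τ = T·r/J = 615.0 × 0.0165 / 2.390×10^-7 = 4.246×10^7 Pa.

42500 kPa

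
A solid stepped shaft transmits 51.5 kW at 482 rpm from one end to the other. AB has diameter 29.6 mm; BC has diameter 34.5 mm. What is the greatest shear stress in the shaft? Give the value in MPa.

ω = 2π·482/60 = 50.47 rad/s, so T = P/ω = 51.5×10³ / 50.47 = 1020 N·m.
Under the same torque, τ_max = 16T/(πd³) is largest where d is smallest — segment AB (d = 29.6 mm).
τ_max = 16·1020/(π·(0.0296)³) = 2.004×10^8 Pa.

200 MPa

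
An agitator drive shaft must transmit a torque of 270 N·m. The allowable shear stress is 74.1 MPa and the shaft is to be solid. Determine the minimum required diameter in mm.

26.5 mm

For a solid shaft τ_max = 16T/(πd³), so d = (16T/(π τ_allow))^(1/3) = (16·270.0/(π·7.41×10^7))^(1/3) = 0.02648 m.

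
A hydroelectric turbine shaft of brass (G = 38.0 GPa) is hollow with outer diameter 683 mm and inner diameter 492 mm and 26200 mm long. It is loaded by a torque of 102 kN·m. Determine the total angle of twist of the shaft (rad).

J = π(d_o⁴ − d_i⁴)/32 = π(0.683⁴ − 0.492⁴)/32 = 0.01561 m⁴.
θ = T·L/(G·J) = 102000 × 26.2 / (38.0×10⁹ × 0.01561) = 4.505×10^-3 rad.

0.00450 rad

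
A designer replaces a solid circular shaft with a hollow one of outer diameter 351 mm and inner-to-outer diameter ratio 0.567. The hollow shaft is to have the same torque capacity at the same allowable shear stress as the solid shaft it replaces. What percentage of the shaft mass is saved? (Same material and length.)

Equal τ_max and T ⇒ the solid shaft needs d_s³ = d_o³(1−k⁴), so d_s = 351·(1−0.567⁴)^(1/3) = 338.5 mm.
Area ratio A_h/A_s = d_o²(1−k²)/d_s² = (1−k²)/(1−k⁴)^(2/3) = 0.7297.
Mass saving = 1 − 0.7297 = 27.0 %.

27.0 %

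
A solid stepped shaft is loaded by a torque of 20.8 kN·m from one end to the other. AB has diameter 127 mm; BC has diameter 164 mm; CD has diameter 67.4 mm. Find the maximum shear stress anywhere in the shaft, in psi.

Under the same torque, τ_max = 16T/(πd³) is largest where d is smallest — segment CD (d = 67.4 mm).
τ_max = 16·20800/(π·(0.0674)³) = 3.460×10^8 Pa.

50200 psi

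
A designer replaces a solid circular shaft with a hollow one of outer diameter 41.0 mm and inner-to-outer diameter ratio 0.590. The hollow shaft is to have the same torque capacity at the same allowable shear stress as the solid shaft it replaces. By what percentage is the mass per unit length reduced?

Equal τ_max and T ⇒ the solid shaft needs d_s³ = d_o³(1−k⁴), so d_s = 41.0·(1−0.590⁴)^(1/3) = 39.27 mm.
Area ratio A_h/A_s = d_o²(1−k²)/d_s² = (1−k²)/(1−k⁴)^(2/3) = 0.7105.
Mass saving = 1 − 0.7105 = 28.9 %.

28.9 %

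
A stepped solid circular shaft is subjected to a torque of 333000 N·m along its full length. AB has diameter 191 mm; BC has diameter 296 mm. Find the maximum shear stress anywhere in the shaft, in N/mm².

Under the same torque, τ_max = 16T/(πd³) is largest where d is smallest — segment AB (d = 191 mm).
τ_max = 16·333000/(π·(0.191)³) = 2.434×10^8 Pa.

243 N/mm²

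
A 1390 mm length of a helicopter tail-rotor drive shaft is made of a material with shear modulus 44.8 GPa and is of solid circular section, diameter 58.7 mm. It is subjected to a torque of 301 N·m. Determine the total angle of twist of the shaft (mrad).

8.01 mrad

J = πd⁴/32 = π(0.0587)⁴/32 = 1.166×10^-6 m⁴.
θ = T·L/(G·J) = 301.0 × 1.39 / (44.8×10⁹ × 1.166×10^-6) = 8.012×10^-3 rad.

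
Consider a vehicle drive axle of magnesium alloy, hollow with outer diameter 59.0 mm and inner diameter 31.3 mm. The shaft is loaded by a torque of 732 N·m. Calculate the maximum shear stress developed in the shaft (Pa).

1.97e7 Pa

J = π(d_o⁴ − d_i⁴)/32 = π(0.0590⁴ − 0.0313⁴)/32 = 1.095×10^-6 m⁴.
τ_max = T·r/J = 732.0 × 0.0295 / 1.095×10^-6 = 1.971×10^7 Pa.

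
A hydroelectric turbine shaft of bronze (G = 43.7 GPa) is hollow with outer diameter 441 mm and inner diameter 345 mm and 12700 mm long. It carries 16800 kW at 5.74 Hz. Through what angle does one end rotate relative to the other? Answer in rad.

0.0583 rad

ω = 2π·5.74 = 36.07 rad/s, so T = P/ω = 16800×10³ / 36.07 = 465800 N·m.
J = π(d_o⁴ − d_i⁴)/32 = π(0.441⁴ − 0.345⁴)/32 = 2.322×10^-3 m⁴.
θ = T·L/(G·J) = 465800 × 12.7 / (43.7×10⁹ × 2.322×10^-3) = 0.05829 rad.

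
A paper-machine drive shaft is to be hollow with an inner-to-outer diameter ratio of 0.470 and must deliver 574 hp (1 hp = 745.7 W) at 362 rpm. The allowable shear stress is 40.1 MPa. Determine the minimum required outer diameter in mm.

115 mm

ω = 2π·362/60 = 37.91 rad/s, so T = P/ω = 574×745.7 / 37.91 = 11290 N·m.
For a hollow shaft with d_i/d_o = 0.470: τ_max = 16T/(π d_o³ (1−k⁴)), so d_o = [16T/(π τ_allow (1−k⁴))]^(1/3) = [16·11290/(π·4.01×10^7·0.9512)]^(1/3) = 0.1147 m.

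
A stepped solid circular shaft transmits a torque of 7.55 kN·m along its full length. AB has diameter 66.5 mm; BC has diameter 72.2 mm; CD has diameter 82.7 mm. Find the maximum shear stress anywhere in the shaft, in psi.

Under the same torque, τ_max = 16T/(πd³) is largest where d is smallest — segment AB (d = 66.5 mm).
τ_max = 16·7550/(π·(0.0665)³) = 1.308×10^8 Pa.

19000 psi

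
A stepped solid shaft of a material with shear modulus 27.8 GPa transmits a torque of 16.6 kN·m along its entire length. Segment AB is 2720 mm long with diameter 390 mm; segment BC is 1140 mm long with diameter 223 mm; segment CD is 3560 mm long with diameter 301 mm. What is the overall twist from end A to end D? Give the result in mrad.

6.16 mrad

J_AB = π(0.390)⁴/32 = 2.27×10^-3 m⁴; J_BC = π(0.223)⁴/32 = 2.43×10^-4 m⁴; J_CD = π(0.301)⁴/32 = 8.06×10^-4 m⁴.
θ = (T/G)·Σ L_i/J_i = (16600/27.8×10⁹)·(2.72/2.27×10^-3 + 1.14/2.43×10^-4 + 3.56/8.06×10^-4) = 6.157×10^-3 rad.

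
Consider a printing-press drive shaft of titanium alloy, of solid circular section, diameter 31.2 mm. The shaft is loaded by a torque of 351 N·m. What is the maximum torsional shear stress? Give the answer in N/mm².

58.9 N/mm²

J = πd⁴/32 = π(0.0312)⁴/32 = 9.303×10^-8 m⁴.
τ_max = T·r/J = 351.0 × 0.0156 / 9.303×10^-8 = 5.886×10^7 Pa.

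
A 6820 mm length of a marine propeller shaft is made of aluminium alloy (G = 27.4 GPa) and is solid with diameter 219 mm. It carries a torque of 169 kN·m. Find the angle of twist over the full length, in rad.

J = πd⁴/32 = π(0.219)⁴/32 = 2.258×10^-4 m⁴.
θ = T·L/(G·J) = 169000 × 6.82 / (27.4×10⁹ × 2.258×10^-4) = 0.1863 rad.

0.186 rad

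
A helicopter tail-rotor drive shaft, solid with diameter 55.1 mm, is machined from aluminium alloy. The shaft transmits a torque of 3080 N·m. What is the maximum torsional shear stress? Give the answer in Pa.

9.38e7 Pa

J = πd⁴/32 = π(0.0551)⁴/32 = 9.049×10^-7 m⁴.
τ_max = T·r/J = 3080 × 0.0276 / 9.049×10^-7 = 9.377×10^7 Pa.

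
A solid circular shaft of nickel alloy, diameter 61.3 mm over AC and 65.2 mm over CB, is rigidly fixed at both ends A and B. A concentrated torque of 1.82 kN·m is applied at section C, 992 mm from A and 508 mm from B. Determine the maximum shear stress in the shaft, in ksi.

Compatibility: T_A·a/J_AC = T_B·b/J_CB with T_A + T_B = T₀.
J_AC = 1.39×10^-6 m⁴, J_CB = 1.77×10^-6 m⁴, so T_A = T₀·(J_AC/a)/((J_AC/a)+(J_CB/b)) = 520.1 N·m, T_B = 1300 N·m.
τ in each portion: τ_AC = 1.15×10^7 Pa, τ_CB = 2.39×10^7 Pa; maximum is in CB.
τ_max = T_CB·r/J = 1300·0.0326/1.77×10^-6 = 2.389×10^7 Pa.

3.46 ksi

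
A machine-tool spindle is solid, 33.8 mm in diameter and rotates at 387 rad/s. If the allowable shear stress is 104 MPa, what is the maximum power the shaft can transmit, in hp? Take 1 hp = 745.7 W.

J = πd⁴/32 = π(0.0338)⁴/32 = 1.281×10^-7 m⁴.
T_max = τ_allow·J/r = 1.04×10^8 × 1.281×10^-7 / 0.0169 = 788.5 N·m.
ω = 387 rad/s, so P_max = T_max·ω = 3.052×10^5 W.

409 hp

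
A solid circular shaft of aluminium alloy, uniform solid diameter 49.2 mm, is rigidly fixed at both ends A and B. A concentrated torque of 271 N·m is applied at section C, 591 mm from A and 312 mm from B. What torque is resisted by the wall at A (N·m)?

With uniform GJ and both ends fixed, compatibility θ_AC = θ_CB gives T_A·a = T_B·b, together with T_A + T_B = T₀.
T_A = T₀·b/(a+b) = 271.0·312/903.0 = 93.63 N·m; T_B = 177.4 N·m.

93.6 N·m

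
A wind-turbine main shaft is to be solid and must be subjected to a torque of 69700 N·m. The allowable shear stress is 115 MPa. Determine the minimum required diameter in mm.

146 mm

For a solid shaft τ_max = 16T/(πd³), so d = (16T/(π τ_allow))^(1/3) = (16·69700/(π·1.15×10^8))^(1/3) = 0.1456 m.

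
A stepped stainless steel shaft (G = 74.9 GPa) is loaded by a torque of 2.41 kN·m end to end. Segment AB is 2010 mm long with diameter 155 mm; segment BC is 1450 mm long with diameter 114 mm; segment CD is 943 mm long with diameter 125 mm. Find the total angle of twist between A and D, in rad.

0.00522 rad

J_AB = π(0.155)⁴/32 = 5.67×10^-5 m⁴; J_BC = π(0.114)⁴/32 = 1.66×10^-5 m⁴; J_CD = π(0.125)⁴/32 = 2.40×10^-5 m⁴.
θ = (T/G)·Σ L_i/J_i = (2410/74.9×10⁹)·(2.01/5.67×10^-5 + 1.45/1.66×10^-5 + 0.943/2.40×10^-5) = 5.221×10^-3 rad.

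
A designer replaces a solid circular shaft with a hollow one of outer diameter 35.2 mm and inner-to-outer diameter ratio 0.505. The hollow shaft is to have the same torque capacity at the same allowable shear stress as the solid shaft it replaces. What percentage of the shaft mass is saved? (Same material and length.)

Equal τ_max and T ⇒ the solid shaft needs d_s³ = d_o³(1−k⁴), so d_s = 35.2·(1−0.505⁴)^(1/3) = 34.42 mm.
Area ratio A_h/A_s = d_o²(1−k²)/d_s² = (1−k²)/(1−k⁴)^(2/3) = 0.7791.
Mass saving = 1 − 0.7791 = 22.1 %.

22.1 %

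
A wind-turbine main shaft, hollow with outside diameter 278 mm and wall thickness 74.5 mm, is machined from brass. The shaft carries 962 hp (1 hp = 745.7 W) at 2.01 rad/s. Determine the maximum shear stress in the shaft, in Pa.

ω = 2.01 rad/s, so T = P/ω = 962×745.7 / 2.010 = 356900 N·m.
J = π(d_o⁴ − d_i⁴)/32 = π(0.278⁴ − 0.129⁴)/32 = 5.592×10^-4 m⁴.
τ_max = T·r/J = 356900 × 0.139 / 5.592×10^-4 = 8.871×10^7 Pa.

8.87e7 Pa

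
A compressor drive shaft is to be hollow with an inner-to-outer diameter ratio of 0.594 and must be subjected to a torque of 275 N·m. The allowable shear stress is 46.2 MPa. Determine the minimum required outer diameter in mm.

For a hollow shaft with d_i/d_o = 0.594: τ_max = 16T/(π d_o³ (1−k⁴)), so d_o = [16T/(π τ_allow (1−k⁴))]^(1/3) = [16·275.0/(π·4.62×10^7·0.8755)]^(1/3) = 0.03259 m.

32.6 mm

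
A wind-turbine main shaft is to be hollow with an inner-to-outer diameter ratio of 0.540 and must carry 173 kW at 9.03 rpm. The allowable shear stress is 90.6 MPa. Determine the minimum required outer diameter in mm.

224 mm

ω = 2π·9.03/60 = 0.9456 rad/s, so T = P/ω = 173×10³ / 0.9456 = 182900 N·m.
For a hollow shaft with d_i/d_o = 0.540: τ_max = 16T/(π d_o³ (1−k⁴)), so d_o = [16T/(π τ_allow (1−k⁴))]^(1/3) = [16·182900/(π·9.06×10^7·0.9150)]^(1/3) = 0.2240 m.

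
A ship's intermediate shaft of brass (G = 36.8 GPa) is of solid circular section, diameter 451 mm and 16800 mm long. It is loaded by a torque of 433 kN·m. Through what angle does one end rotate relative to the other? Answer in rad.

J = πd⁴/32 = π(0.451)⁴/32 = 4.062×10^-3 m⁴.
θ = T·L/(G·J) = 433000 × 16.8 / (36.8×10⁹ × 4.062×10^-3) = 0.04867 rad.

0.0487 rad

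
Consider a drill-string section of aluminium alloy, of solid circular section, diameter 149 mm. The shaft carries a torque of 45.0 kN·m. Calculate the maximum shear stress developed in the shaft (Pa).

J = πd⁴/32 = π(0.149)⁴/32 = 4.839×10^-5 m⁴.
τ_max = T·r/J = 45000 × 0.0745 / 4.839×10^-5 = 6.928×10^7 Pa.

6.93e7 Pa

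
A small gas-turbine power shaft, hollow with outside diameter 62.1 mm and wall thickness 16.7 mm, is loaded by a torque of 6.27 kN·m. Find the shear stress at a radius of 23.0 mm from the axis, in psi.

J = π(d_o⁴ − d_i⁴)/32 = π(0.0621⁴ − 0.0287⁴)/32 = 1.393×10^-6 m⁴.
Shear stress varies linearly with radius: τ = T·r/J = 6270 × 0.0230 / 1.393×10^-6 = 1.035×10^8 Pa.

15000 psi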